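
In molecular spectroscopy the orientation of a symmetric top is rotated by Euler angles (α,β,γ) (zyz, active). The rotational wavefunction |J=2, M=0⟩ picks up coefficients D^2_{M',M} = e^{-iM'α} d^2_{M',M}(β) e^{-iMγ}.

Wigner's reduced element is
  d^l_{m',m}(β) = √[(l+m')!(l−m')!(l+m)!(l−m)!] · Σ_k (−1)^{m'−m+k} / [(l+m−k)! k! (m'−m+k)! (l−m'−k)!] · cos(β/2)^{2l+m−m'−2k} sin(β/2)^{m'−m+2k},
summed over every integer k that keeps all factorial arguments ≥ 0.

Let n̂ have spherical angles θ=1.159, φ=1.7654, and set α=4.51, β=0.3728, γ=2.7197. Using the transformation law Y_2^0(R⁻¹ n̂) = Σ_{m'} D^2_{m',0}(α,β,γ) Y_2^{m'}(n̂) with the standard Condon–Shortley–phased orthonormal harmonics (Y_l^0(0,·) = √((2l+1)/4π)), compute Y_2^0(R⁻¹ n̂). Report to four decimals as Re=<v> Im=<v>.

Need the full column D^2_{m',0} for m'=−2..2 at α=4.51, β=0.3728, γ=2.7197.
cos(β/2)=0.982678, sin(β/2)=0.185322
d^2_{-2,0}: single k=2 term ⇒ +0.081237;  D = -0.074672+0.031992i
d^2_{-1,0}: k∈[1..2] ⇒ +0.430762 -0.015320 = +0.415441;  D = -0.083508-0.406962i
d^2_{0,0}: k∈[0..2] ⇒ +0.932491 -0.132660 +0.001180 = +0.801011;  D = +0.801011+0.000000i
d^2_{1,0}: k∈[0..1] ⇒ -0.430762 +0.015320 = -0.415441;  D = +0.083508-0.406962i
d^2_{2,0}: single k=0 term ⇒ +0.081237;  D = -0.074672-0.031992i
Y_2^{m'}(θ=1.159,φ=1.7654) and Σ D·Y over m':
  (-0.0747+0.0320i)·(-0.3001+0.1231i)  (-0.0835-0.4070i)·(-0.0548-0.2780i)  (+0.8010+0.0000i)·(-0.1638+0.0000i)  (+0.0835-0.4070i)·(+0.0548-0.2780i)  (-0.0747-0.0320i)·(-0.3001-0.1231i)
Y_2^0(R⁻¹ n̂) = -0.311401+0.000000i

Re=-0.3114 Im=0.0000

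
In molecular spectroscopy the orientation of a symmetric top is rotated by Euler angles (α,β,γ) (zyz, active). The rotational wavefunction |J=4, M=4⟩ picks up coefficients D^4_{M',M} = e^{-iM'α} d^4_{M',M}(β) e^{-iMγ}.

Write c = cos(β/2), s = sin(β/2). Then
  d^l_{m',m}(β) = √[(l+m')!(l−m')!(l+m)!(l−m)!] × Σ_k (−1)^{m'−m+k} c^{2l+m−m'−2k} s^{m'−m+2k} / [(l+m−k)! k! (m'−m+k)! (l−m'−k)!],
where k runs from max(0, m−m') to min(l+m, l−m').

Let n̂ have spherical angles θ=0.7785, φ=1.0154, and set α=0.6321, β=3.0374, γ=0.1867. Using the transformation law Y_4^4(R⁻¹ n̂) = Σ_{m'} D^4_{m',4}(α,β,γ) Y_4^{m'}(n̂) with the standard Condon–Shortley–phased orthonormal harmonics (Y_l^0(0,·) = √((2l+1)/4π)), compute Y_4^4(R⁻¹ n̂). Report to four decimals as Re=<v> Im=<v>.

Need the full column D^4_{m',4} for m'=−4..4 at α=0.6321, β=3.0374, γ=0.1867.
cos(β/2)=0.052073, sin(β/2)=0.998643
d^4_{-4,4}: single k=8 term ⇒ +0.989198;  D = -0.206986+0.967300i
d^4_{-3,4}: single k=7 term ⇒ +0.145891;  D = +0.059661+0.133134i
d^4_{-2,4}: single k=6 term ⇒ +0.014232;  D = +0.012369+0.007039i
d^4_{-1,4}: single k=5 term ⇒ +0.001049;  D = +0.001043-0.000120i
d^4_{0,4}: single k=4 term ⇒ +0.000061;  D = +0.000045-0.000042i
d^4_{1,4}: single k=3 term ⇒ +0.000003;  D = +0.000001-0.000003i
d^4_{2,4}: single k=2 term ⇒ +0.000000;  D = -0.000000-0.000000i
d^4_{3,4}: single k=1 term ⇒ +0.000000;  D = -0.000000-0.000000i
d^4_{4,4}: single k=0 term ⇒ +0.000000;  D = -0.000000+0.000000i
Y_4^{m'}(θ=0.7785,φ=1.0154) and Σ D·Y over m':
  (-0.2070+0.9673i)·(-0.0652+0.0856i)  (+0.0597+0.1331i)·(-0.3072-0.0294i)  (+0.0124+0.0070i)·(-0.1866-0.3767i)  (+0.0010-0.0001i)·(+0.0684-0.1102i)  (+0.0000-0.0000i)·(-0.3400+0.0000i)  (+0.0000-0.0000i)·(-0.0684-0.1102i)  (-0.0000-0.0000i)·(-0.1866+0.3767i)  (-0.0000-0.0000i)·(+0.3072-0.0294i)  (-0.0000+0.0000i)·(-0.0652-0.0856i)
Y_4^4(R⁻¹ n̂) = -0.083344-0.129504i

Re=-0.0833 Im=-0.1295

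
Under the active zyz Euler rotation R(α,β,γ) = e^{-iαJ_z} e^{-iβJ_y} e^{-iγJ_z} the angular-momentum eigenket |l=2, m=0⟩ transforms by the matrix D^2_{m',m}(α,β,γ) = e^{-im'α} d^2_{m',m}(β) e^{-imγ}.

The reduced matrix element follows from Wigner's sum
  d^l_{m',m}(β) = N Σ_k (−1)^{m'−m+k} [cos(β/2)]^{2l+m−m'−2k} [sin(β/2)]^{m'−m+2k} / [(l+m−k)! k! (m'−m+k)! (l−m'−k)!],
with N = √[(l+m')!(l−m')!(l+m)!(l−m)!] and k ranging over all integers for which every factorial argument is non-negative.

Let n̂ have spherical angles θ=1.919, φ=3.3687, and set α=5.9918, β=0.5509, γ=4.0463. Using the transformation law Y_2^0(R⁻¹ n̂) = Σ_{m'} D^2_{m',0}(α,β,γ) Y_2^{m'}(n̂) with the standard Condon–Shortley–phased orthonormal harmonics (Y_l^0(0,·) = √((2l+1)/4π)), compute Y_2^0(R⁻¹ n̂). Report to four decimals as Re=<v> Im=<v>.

Need the full column D^2_{m',0} for m'=−2..2 at α=5.9918, β=0.5509, γ=4.0463.
cos(β/2)=0.962303, sin(β/2)=0.271980
d^2_{-2,0}: single k=2 term ⇒ +0.167793;  D = +0.140097-0.092343i
d^2_{-1,0}: k∈[1..2] ⇒ +0.593674 -0.047424 = +0.546250;  D = +0.523224-0.156926i
d^2_{0,0}: k∈[0..2] ⇒ +0.857526 -0.274004 +0.005472 = +0.588993;  D = +0.588993+0.000000i
d^2_{1,0}: k∈[0..1] ⇒ -0.593674 +0.047424 = -0.546250;  D = -0.523224-0.156926i
d^2_{2,0}: single k=0 term ⇒ +0.167793;  D = +0.140097+0.092343i
Y_2^{m'}(θ=1.919,φ=3.3687) and Σ D·Y over m':
  (+0.1401-0.0923i)·(+0.3067-0.1497i)  (+0.5232-0.1569i)·(+0.2414-0.0558i)  (+0.5890+0.0000i)·(-0.2052+0.0000i)  (-0.5232-0.1569i)·(-0.2414-0.0558i)  (+0.1401+0.0923i)·(+0.3067+0.1497i)
Y_2^0(R⁻¹ n̂) = +0.172519+0.000000i

Re=0.1725 Im=0.0000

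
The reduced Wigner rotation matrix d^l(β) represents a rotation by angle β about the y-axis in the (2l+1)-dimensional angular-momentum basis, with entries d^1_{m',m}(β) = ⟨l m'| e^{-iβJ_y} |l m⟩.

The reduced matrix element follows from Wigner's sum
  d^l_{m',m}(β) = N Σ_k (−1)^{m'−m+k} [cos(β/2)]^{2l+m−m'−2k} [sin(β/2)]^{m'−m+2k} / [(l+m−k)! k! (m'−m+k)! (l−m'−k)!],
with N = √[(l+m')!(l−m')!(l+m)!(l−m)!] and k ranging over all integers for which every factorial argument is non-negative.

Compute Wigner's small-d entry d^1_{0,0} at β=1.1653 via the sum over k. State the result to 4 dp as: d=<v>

d=0.3945

d^1_{0,0}(β=1.1653) via Wigner's sum:
Half-angle: c=0.835007, s=0.550239. N=√(1·1·1·1)=1.000000
The bounds max(0,m−m')=0 and min(l+m,l−m')=1 give 2 terms
  k=0: (−1)^0·1.0000/(1)·0.8350^2·0.5502^0 = +0.697237
  k=1: (−1)^1·1.0000/(1)·0.8350^0·0.5502^2 = -0.302763
d^1_{0,0}(1.1653) = +0.697237 -0.302763 = +0.394475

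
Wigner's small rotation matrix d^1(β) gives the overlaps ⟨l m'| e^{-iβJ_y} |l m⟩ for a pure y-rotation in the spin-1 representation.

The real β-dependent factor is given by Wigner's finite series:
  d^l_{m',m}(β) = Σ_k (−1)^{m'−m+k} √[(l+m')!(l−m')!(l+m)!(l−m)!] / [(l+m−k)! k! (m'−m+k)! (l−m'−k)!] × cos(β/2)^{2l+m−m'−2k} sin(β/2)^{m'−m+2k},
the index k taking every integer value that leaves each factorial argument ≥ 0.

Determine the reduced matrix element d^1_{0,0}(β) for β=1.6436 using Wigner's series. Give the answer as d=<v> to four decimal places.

d^1_{0,0}(β=1.6436) via Wigner's sum:
With c≡cos(β/2)=0.680904 and s≡sin(β/2)=0.732373, N=[1·1·1·1]^{1/2}=1.000000
k: max(0,(0)−(0))=0 … min(1+(0),1−(0))=1
  k=0: (−1)^0·1.0000/(1)·0.6809^2·0.7324^0 = +0.463630
  k=1: (−1)^1·1.0000/(1)·0.6809^0·0.7324^2 = -0.536370
d^1_{0,0}(1.6436) = +0.463630 -0.536370 = -0.072739

d=-0.0727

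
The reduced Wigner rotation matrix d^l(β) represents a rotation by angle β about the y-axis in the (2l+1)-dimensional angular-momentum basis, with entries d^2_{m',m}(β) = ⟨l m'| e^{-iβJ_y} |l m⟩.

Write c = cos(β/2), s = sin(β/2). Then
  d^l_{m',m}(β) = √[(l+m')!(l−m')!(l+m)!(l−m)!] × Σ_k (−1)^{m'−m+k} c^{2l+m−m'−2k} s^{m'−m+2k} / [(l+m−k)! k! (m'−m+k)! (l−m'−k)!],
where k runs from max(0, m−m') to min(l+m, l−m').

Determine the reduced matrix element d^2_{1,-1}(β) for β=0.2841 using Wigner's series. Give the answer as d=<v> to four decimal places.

d^2_{1,-1}(β=0.2841) via Wigner's sum:
With c≡cos(β/2)=0.989928 and s≡sin(β/2)=0.141573, N=[6·1·1·6]^{1/2}=6.000000
k: max(0,(-1)−(1))=0 … min(2+(-1),2−(1))=1
  k=0: (−1)^2·6.0000/(2)·0.9899^2·0.1416^2 = +0.058923
  k=1: (−1)^3·6.0000/(6)·0.9899^0·0.1416^4 = -0.000402
d^2_{1,-1}(0.2841) = +0.058923 -0.000402 = +0.058522

d=0.0585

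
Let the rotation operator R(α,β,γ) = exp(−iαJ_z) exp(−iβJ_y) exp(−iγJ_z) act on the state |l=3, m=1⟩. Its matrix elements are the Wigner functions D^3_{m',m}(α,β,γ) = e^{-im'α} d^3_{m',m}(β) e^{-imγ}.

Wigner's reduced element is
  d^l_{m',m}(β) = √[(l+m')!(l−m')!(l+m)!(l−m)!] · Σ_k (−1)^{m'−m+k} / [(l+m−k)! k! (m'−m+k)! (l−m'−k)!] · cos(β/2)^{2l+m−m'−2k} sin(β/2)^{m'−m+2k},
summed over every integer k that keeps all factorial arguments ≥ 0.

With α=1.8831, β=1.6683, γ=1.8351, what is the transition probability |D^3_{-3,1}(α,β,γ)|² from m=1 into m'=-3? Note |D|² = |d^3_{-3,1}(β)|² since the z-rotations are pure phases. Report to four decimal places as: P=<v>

D^3_{-3,1}(1.8831,1.6683,1.8351) = e^{-i·-3·1.8831}·d^3_{-3,1}(1.6683)·e^{-i·1·1.8351}. Compute d first:
Half-angle: c=0.671808, s=0.740726. N=√(1·720·24·2)=185.903201
The bounds max(0,m−m')=4 and min(l+m,l−m')=4 give 1 term
  k=4: (−1)^0·185.9032/(48)·0.6718^2·0.7407^4 = +0.526217
d^3_{-3,1}(1.6683) = +0.526217
|D^3_{-3,1}|² = |d^3_{-3,1}(β)|² = (+0.526217)² = 0.276905 (the z-rotation phases have unit modulus)

P=0.2769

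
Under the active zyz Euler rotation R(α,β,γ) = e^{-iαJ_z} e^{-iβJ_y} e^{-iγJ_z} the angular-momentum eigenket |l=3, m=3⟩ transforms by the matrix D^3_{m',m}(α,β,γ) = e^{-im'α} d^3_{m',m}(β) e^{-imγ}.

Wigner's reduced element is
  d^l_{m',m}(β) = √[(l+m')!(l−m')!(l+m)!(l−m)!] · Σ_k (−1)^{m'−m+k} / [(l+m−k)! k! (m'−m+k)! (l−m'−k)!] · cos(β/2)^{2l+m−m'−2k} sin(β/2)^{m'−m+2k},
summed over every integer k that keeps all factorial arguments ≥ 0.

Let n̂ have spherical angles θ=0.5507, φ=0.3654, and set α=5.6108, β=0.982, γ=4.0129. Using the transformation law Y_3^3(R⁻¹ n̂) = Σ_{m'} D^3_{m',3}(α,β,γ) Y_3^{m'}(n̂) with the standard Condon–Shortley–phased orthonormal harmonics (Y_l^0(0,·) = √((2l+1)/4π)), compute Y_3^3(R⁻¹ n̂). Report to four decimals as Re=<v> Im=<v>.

Need the full column D^3_{m',3} for m'=−3..3 at α=5.6108, β=0.982, γ=4.0129.
cos(β/2)=0.881862, sin(β/2)=0.471508
d^3_{-3,3}: single k=6 term ⇒ +0.010988;  D = +0.000892-0.010952i
d^3_{-2,3}: single k=5 term ⇒ +0.050341;  D = +0.034450-0.036707i
d^3_{-1,3}: single k=4 term ⇒ +0.148869;  D = +0.147312-0.021468i
d^3_{0,3}: single k=3 term ⇒ +0.321502;  D = +0.277772+0.161883i
d^3_{1,3}: single k=2 term ⇒ +0.520746;  D = +0.188669+0.485366i
d^3_{2,3}: single k=1 term ⇒ +0.615981;  D = -0.183003+0.588169i
d^3_{3,3}: single k=0 term ⇒ +0.470331;  D = -0.389037+0.264312i
Y_3^{m'}(θ=0.5507,φ=0.3654) and Σ D·Y over m':
  (+0.0009-0.0110i)·(+0.0273-0.0532i)  (+0.0345-0.0367i)·(+0.1776-0.1592i)  (+0.1473-0.0215i)·(+0.4155-0.1590i)  (+0.2778+0.1619i)·(+0.2006+0.0000i)  (+0.1887+0.4854i)·(-0.4155-0.1590i)  (-0.1830+0.5882i)·(+0.1776+0.1592i)  (-0.3890+0.2643i)·(-0.0273-0.0532i)
Y_3^3(R⁻¹ n̂) = +0.010574-0.155116i

Re=0.0106 Im=-0.1551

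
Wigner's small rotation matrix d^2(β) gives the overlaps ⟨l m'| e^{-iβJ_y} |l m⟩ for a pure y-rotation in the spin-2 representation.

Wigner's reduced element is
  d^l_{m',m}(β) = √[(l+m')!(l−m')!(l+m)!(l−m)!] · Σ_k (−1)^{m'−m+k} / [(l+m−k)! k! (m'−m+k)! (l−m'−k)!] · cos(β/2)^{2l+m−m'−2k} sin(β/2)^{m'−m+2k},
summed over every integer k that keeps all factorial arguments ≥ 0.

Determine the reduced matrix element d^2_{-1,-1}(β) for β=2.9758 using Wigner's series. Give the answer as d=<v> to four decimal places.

d^2_{-1,-1}(β=2.9758) via Wigner's sum:
Half-angle: c=0.082801, s=0.996566. N=√(1·6·1·6)=6.000000
k∈{0,1} keeps every argument non-negative
  k=0: (−1)^0·6.0000/(6)·0.0828^4·0.9966^0 = +0.000047
  k=1: (−1)^1·6.0000/(2)·0.0828^2·0.9966^2 = -0.020427
d^2_{-1,-1}(2.9758) = +0.000047 -0.020427 = -0.020380

d=-0.0204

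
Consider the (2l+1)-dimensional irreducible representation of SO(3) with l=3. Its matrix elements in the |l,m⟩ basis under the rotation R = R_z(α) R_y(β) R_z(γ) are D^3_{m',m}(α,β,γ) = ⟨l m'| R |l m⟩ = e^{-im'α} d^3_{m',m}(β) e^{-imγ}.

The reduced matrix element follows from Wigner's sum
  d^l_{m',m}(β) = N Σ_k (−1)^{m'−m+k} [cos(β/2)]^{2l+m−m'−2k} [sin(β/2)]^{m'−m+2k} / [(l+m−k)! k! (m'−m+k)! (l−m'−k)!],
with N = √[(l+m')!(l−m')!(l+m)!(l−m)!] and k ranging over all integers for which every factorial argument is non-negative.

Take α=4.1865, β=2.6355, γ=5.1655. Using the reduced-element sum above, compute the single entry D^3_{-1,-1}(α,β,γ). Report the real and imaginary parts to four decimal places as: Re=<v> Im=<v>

Re=-0.3004 Im=0.0219

Split into d^3_{-1,-1}(β=2.6355) × two z-phases.
Half-angle: c=0.250354, s=0.968154. N=√(2·24·2·24)=48.000000
k: max(0,(-1)−(-1))=0 … min(3+(-1),3−(-1))=2
  k=0: (−1)^0·48.0000/(48)·0.2504^6·0.9682^0 = +0.000246
  k=1: (−1)^1·48.0000/(6)·0.2504^4·0.9682^2 = -0.029458
  k=2: (−1)^2·48.0000/(8)·0.2504^2·0.9682^4 = +0.330400
d^3_{-1,-1}(2.6355) = +0.000246 -0.029458 +0.330400 = +0.301188
D = (-0.501982-0.864878i)·(+0.301188)·(+0.437765-0.899090i) = -0.300391+0.021901i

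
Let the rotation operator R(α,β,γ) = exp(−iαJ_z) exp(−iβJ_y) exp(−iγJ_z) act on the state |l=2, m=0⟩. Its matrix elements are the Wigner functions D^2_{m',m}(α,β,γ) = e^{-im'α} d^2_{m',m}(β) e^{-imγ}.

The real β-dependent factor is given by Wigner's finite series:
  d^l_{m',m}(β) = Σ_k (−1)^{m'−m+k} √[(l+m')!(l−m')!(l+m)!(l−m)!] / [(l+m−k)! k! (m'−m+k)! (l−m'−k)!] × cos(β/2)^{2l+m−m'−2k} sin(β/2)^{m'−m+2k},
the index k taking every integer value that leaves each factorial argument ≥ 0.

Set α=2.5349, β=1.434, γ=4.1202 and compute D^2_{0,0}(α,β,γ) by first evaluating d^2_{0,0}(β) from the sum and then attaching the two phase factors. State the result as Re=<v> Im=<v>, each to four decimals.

Re=-0.4721 Im=0.0000

D^2_{0,0}(2.5349,1.434,4.1202) = e^{-i·0·2.5349}·d^2_{0,0}(1.434)·e^{-i·0·4.1202}. Compute d first:
Half-angle: c=0.753780, s=0.657126. N=√(2·2·2·2)=4.000000
The bounds max(0,m−m')=0 and min(l+m,l−m')=2 give 3 terms
  k=0: (−1)^0·4.0000/(4)·0.7538^4·0.6571^0 = +0.322834
  k=1: (−1)^1·4.0000/(1)·0.7538^2·0.6571^2 = -0.981403
  k=2: (−1)^2·4.0000/(4)·0.7538^0·0.6571^4 = +0.186464
d^2_{0,0}(1.434) = +0.322834 -0.981403 +0.186464 = -0.472105
D = (+1.000000+0.000000i)·(-0.472105)·(+1.000000+0.000000i) = -0.472105+0.000000i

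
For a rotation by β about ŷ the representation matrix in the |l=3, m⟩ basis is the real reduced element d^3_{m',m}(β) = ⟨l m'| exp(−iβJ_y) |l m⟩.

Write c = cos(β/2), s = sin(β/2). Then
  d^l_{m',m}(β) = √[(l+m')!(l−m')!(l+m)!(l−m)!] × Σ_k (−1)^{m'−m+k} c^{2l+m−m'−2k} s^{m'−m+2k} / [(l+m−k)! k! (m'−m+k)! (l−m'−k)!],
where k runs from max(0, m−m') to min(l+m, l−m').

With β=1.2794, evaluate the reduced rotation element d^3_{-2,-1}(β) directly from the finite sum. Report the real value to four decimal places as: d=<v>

d=-0.0673

d^3_{-2,-1}(β=1.2794) via Wigner's sum:
c=cos(1.2794/2)=0.802275, s=sin(1.2794/2)=0.596955; N=√[1·120·2·24]=75.894664
Admissible k: 1..2 (factorial args all ≥0)
  k=1: (−1)^0·75.8947/(24)·0.8023^5·0.5970^1 = +0.627419
  k=2: (−1)^1·75.8947/(12)·0.8023^3·0.5970^3 = -0.694743
d^3_{-2,-1}(1.2794) = +0.627419 -0.694743 = -0.067324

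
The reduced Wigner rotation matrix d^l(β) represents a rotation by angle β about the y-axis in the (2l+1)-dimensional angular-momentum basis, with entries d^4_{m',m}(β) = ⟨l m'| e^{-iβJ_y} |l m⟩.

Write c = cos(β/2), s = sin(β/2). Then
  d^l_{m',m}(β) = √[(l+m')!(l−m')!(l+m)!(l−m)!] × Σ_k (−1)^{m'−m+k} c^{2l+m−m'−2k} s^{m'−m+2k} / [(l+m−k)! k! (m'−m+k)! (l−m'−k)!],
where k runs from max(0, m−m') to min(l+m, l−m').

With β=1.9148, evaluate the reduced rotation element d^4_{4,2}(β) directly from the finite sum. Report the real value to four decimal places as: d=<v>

d=0.1287

d^4_{4,2}(β=1.9148) via Wigner's sum:
With c≡cos(β/2)=0.575648 and s≡sin(β/2)=0.817698, N=[40320·1·720·2]^{1/2}=7619.763776
k: max(0,(2)−(4))=0 … min(4+(2),4−(4))=0
  k=0: (−1)^2·7619.7638/(1440)·0.5756^6·0.8177^2 = +0.128738
d^4_{4,2}(1.9148) = +0.128738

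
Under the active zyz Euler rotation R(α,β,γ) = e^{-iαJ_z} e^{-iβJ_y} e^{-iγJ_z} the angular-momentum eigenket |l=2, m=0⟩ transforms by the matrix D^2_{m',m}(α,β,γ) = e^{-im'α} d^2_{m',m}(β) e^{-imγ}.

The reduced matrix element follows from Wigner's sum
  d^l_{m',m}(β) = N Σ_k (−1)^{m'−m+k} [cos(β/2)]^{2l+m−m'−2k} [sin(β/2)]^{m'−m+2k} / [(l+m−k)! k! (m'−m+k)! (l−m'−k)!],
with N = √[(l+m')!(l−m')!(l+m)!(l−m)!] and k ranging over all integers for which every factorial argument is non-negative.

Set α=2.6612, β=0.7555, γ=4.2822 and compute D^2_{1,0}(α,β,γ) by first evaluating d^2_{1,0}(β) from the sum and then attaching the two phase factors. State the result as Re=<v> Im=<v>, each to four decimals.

Re=0.5421 Im=0.2825

First d^2_{1,0}(β=0.7555), then the phase factors e^{-i(1)α} and e^{-i(0)γ}:
c=cos(0.7555/2)=0.929497, s=sin(0.7555/2)=0.368830; N=√[6·1·2·2]=4.898979
The bounds max(0,m−m')=0 and min(l+m,l−m')=1 give 2 terms
  k=0: (−1)^1·4.8990/(2)·0.9295^3·0.3688^1 = -0.725514
  k=1: (−1)^2·4.8990/(2)·0.9295^1·0.3688^3 = +0.114236
d^2_{1,0}(0.7555) = -0.725514 +0.114236 = -0.611278
Attach z-rotation phases: D = e^{-i(1)(2.6612)}·(-0.611278)·e^{-i(0)(4.2822)} = +0.542090+0.282488i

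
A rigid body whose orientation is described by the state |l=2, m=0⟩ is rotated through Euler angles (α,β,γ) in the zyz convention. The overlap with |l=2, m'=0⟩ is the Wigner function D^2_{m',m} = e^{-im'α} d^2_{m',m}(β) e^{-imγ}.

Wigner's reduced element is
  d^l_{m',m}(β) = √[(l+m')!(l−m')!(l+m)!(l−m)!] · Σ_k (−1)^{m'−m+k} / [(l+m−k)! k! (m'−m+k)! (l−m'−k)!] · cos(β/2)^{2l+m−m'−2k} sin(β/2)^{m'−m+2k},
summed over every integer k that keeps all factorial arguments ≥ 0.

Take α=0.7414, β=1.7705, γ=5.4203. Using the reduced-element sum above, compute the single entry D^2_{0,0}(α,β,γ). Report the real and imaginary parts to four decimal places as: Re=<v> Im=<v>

Re=-0.4410 Im=0.0000

D^2_{0,0}(0.7414,1.7705,5.4203) = e^{-i·0·0.7414}·d^2_{0,0}(1.7705)·e^{-i·0·5.4203}. Compute d first:
With c≡cos(β/2)=0.633096 and s≡sin(β/2)=0.774073, N=[2·2·2·2]^{1/2}=4.000000
Admissible k: 0..2 (factorial args all ≥0)
  k=0: (−1)^0·4.0000/(4)·0.6331^4·0.7741^0 = +0.160649
  k=1: (−1)^1·4.0000/(1)·0.6331^2·0.7741^2 = -0.960646
  k=2: (−1)^2·4.0000/(4)·0.6331^0·0.7741^4 = +0.359028
d^2_{0,0}(1.7705) = +0.160649 -0.960646 +0.359028 = -0.440969
D = (+1.000000+0.000000i)·(-0.440969)·(+1.000000+0.000000i) = -0.440969+0.000000i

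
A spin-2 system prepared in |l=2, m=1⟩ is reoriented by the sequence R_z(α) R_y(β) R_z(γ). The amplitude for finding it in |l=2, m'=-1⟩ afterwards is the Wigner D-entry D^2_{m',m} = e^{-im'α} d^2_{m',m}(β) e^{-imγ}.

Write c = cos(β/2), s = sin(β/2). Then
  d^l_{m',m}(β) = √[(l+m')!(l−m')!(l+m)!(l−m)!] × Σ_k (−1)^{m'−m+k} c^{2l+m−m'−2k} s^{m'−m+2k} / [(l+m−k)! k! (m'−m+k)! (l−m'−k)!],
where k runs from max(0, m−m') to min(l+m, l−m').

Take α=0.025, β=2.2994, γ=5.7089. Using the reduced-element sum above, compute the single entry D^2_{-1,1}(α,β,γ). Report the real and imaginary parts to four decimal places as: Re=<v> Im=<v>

D^2_{-1,1}(0.025,2.2994,5.7089) = e^{-i·-1·0.025}·d^2_{-1,1}(2.2994)·e^{-i·1·5.7089}. Compute d first:
With c≡cos(β/2)=0.408761 and s≡sin(β/2)=0.912641, N=[1·6·6·1]^{1/2}=6.000000
The bounds max(0,m−m')=2 and min(l+m,l−m')=3 give 2 terms
  k=2: (−1)^0·6.0000/(2)·0.4088^2·0.9126^2 = +0.417504
  k=3: (−1)^1·6.0000/(6)·0.4088^0·0.9126^4 = -0.693746
d^2_{-1,1}(2.2994) = +0.417504 -0.693746 = -0.276242
Attach z-rotation phases: D = e^{-i(-1)(0.025)}·(-0.276242)·e^{-i(1)(5.7089)} = -0.228104-0.155815i

Re=-0.2281 Im=-0.1558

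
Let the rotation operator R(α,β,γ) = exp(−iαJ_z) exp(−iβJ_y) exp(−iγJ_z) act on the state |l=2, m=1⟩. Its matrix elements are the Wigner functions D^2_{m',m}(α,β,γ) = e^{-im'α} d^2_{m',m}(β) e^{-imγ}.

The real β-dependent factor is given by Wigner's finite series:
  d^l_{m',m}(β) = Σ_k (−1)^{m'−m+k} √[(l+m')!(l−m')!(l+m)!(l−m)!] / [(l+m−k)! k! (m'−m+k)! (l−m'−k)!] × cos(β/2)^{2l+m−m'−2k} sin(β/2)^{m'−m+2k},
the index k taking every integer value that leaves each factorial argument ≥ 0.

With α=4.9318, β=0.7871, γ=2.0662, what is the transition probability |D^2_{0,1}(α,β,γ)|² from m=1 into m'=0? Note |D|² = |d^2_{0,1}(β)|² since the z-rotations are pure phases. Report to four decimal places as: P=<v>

D^2_{0,1}(4.9318,0.7871,2.0662) = e^{-i·0·4.9318}·d^2_{0,1}(0.7871)·e^{-i·1·2.0662}. Compute d first:
With c≡cos(β/2)=0.923554 and s≡sin(β/2)=0.383469, N=[2·2·6·1]^{1/2}=4.898979
k∈{1,2} keeps every argument non-negative
  k=1: (−1)^0·4.8990/(2)·0.9236^3·0.3835^1 = +0.739933
  k=2: (−1)^1·4.8990/(2)·0.9236^1·0.3835^3 = -0.127565
d^2_{0,1}(0.7871) = +0.739933 -0.127565 = +0.612369
|D^2_{0,1}|² = |d^2_{0,1}(β)|² = (+0.612369)² = 0.374996 (the z-rotation phases have unit modulus)

P=0.3750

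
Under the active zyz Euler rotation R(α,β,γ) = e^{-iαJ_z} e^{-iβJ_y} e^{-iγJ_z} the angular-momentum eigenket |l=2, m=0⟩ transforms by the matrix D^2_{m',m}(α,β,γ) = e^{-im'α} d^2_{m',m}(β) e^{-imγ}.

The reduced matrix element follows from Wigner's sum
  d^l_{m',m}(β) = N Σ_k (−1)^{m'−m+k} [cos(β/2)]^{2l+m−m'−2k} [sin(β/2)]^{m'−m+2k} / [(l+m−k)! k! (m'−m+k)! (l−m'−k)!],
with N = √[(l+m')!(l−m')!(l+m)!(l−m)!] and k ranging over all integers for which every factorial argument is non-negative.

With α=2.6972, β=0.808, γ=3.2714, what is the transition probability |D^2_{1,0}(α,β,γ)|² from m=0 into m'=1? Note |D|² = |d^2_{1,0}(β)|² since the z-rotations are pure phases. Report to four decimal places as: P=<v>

P=0.3742

Split into d^2_{1,0}(β=0.808) × two z-phases.
c=cos(0.808/2)=0.919496, s=sin(0.808/2)=0.393099; N=√[6·1·2·2]=4.898979
Admissible k: 0..1 (factorial args all ≥0)
  k=0: (−1)^1·4.8990/(2)·0.9195^3·0.3931^1 = -0.748562
  k=1: (−1)^2·4.8990/(2)·0.9195^1·0.3931^3 = +0.136815
d^2_{1,0}(0.808) = -0.748562 +0.136815 = -0.611747
|D^2_{1,0}|² = |d^2_{1,0}(β)|² = (-0.611747)² = 0.374234 (the z-rotation phases have unit modulus)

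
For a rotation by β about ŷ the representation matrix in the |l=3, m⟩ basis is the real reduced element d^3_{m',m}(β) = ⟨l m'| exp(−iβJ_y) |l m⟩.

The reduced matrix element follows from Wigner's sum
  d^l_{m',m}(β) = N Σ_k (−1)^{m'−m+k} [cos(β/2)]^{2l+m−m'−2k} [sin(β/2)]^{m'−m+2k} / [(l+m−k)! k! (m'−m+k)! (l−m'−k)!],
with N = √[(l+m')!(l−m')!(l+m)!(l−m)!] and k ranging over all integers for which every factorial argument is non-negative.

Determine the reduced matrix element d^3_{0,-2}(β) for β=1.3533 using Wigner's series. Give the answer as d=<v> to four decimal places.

d^3_{0,-2}(β=1.3533) via Wigner's sum:
c=cos(1.3533/2)=0.779675, s=sin(1.3533/2)=0.626185; N=√[6·6·1·120]=65.726707
k: max(0,(-2)−(0))=0 … min(3+(-2),3−(0))=1
  k=0: (−1)^2·65.7267/(12)·0.7797^4·0.6262^2 = +0.793633
  k=1: (−1)^3·65.7267/(12)·0.7797^2·0.6262^4 = -0.511914
d^3_{0,-2}(1.3533) = +0.793633 -0.511914 = +0.281718

d=0.2817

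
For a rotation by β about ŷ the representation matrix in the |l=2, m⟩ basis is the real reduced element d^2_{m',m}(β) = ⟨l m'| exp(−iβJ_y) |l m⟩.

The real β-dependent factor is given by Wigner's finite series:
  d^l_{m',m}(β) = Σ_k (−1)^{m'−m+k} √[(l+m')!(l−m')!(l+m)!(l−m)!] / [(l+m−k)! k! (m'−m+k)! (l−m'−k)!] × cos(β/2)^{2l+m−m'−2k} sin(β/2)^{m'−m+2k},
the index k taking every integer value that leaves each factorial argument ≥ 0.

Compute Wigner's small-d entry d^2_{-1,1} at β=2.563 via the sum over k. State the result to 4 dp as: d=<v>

d=-0.6196

d^2_{-1,1}(β=2.563) via Wigner's sum:
c=cos(2.563/2)=0.285278, s=sin(2.563/2)=0.958445; N=√[1·6·6·1]=6.000000
Admissible k: 2..3 (factorial args all ≥0)
  k=2: (−1)^0·6.0000/(2)·0.2853^2·0.9584^2 = +0.224281
  k=3: (−1)^1·6.0000/(6)·0.2853^0·0.9584^4 = -0.843856
d^2_{-1,1}(2.563) = +0.224281 -0.843856 = -0.619576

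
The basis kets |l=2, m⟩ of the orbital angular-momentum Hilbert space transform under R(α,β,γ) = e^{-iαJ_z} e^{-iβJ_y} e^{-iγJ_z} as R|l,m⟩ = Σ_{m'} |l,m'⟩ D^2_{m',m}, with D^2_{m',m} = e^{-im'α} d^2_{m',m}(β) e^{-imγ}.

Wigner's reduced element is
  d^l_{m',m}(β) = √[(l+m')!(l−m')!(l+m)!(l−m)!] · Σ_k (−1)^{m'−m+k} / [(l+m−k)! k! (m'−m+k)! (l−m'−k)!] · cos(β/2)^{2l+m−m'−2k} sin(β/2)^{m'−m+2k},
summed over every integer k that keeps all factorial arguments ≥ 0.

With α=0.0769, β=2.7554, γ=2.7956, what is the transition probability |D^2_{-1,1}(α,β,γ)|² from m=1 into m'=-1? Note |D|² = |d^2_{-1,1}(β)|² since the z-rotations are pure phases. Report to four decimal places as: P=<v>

First d^2_{-1,1}(β=2.7554), then the phase factors e^{-i(-1)α} and e^{-i(1)γ}:
With c≡cos(β/2)=0.191899 and s≡sin(β/2)=0.981415, N=[1·6·6·1]^{1/2}=6.000000
Admissible k: 2..3 (factorial args all ≥0)
  k=2: (−1)^0·6.0000/(2)·0.1919^2·0.9814^2 = +0.106407
  k=3: (−1)^1·6.0000/(6)·0.1919^0·0.9814^4 = -0.927706
d^2_{-1,1}(2.7554) = +0.106407 -0.927706 = -0.821299
|D^2_{-1,1}|² = |d^2_{-1,1}(β)|² = (-0.821299)² = 0.674532 (the z-rotation phases have unit modulus)

P=0.6745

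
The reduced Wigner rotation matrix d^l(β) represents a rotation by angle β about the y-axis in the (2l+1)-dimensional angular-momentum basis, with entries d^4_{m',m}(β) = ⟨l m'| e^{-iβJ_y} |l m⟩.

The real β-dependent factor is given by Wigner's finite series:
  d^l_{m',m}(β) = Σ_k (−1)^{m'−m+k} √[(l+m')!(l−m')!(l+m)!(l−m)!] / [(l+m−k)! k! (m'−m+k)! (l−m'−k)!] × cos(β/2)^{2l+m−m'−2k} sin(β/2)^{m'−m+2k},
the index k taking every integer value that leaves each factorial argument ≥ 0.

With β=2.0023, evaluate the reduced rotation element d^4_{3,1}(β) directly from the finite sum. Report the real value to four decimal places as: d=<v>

d^4_{3,1}(β=2.0023) via Wigner's sum:
Half-angle: c=0.539334, s=0.842092. N=√(5040·1·120·6)=1904.940944
The bounds max(0,m−m')=0 and min(l+m,l−m')=1 give 2 terms
  k=0: (−1)^2·1904.9409/(240)·0.5393^6·0.8421^2 = +0.138528
  k=1: (−1)^3·1904.9409/(144)·0.5393^4·0.8421^4 = -0.562845
d^4_{3,1}(2.0023) = +0.138528 -0.562845 = -0.424317

d=-0.4243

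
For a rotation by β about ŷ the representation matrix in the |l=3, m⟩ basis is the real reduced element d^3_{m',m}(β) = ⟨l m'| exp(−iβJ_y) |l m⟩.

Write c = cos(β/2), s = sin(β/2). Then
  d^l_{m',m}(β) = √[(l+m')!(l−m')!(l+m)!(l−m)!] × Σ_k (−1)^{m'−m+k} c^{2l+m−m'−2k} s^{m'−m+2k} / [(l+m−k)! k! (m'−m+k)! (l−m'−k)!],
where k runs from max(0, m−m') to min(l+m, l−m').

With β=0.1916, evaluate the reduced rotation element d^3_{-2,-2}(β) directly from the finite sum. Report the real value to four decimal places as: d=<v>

d=0.9279

d^3_{-2,-2}(β=0.1916) via Wigner's sum:
c=cos(0.1916/2)=0.995415, s=sin(0.1916/2)=0.095654; N=√[1·120·1·120]=120.000000
k: max(0,(-2)−(-2))=0 … min(3+(-2),3−(-2))=1
  k=0: (−1)^0·120.0000/(120)·0.9954^6·0.0957^0 = +0.972802
  k=1: (−1)^1·120.0000/(24)·0.9954^4·0.0957^2 = -0.044915
d^3_{-2,-2}(0.1916) = +0.972802 -0.044915 = +0.927887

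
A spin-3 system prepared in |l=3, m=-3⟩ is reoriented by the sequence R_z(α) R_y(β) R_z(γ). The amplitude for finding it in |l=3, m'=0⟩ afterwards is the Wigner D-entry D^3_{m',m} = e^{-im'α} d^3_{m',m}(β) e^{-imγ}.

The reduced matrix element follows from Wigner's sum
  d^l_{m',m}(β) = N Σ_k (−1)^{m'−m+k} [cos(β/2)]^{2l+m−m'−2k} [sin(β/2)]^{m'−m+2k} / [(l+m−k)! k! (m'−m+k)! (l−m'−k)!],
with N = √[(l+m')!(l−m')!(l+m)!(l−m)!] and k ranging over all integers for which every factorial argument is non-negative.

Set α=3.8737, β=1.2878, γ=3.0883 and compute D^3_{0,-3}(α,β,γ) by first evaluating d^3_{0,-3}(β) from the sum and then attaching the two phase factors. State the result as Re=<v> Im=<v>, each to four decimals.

Re=0.4886 Im=-0.0788

Split into d^3_{0,-3}(β=1.2878) × two z-phases.
c=cos(1.2878/2)=0.799761, s=sin(1.2878/2)=0.600319; N=√[6·6·1·720]=160.996894
k∈{0} keeps every argument non-negative
  k=0: (−1)^3·160.9969/(36)·0.7998^3·0.6003^3 = -0.494927
d^3_{0,-3}(1.2878) = -0.494927
Attach z-rotation phases: D = e^{-i(0)(3.8737)}·(-0.494927)·e^{-i(-3)(3.0883)} = +0.488615-0.078791i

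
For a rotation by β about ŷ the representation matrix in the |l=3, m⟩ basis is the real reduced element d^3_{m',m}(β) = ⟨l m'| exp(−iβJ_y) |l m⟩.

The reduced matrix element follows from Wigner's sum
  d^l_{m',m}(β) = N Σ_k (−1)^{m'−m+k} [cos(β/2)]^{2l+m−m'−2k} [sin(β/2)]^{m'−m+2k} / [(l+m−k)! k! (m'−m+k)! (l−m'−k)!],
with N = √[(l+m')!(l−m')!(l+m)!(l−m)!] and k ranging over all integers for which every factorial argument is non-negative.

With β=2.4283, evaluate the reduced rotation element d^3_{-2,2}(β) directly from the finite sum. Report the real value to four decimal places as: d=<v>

d=-0.2071

d^3_{-2,2}(β=2.4283) via Wigner's sum:
c=cos(2.4283/2)=0.349134, s=sin(2.4283/2)=0.937073; N=√[1·120·120·1]=120.000000
Admissible k: 4..5 (factorial args all ≥0)
  k=4: (−1)^0·120.0000/(24)·0.3491^2·0.9371^4 = +0.469945
  k=5: (−1)^1·120.0000/(120)·0.3491^0·0.9371^6 = -0.677081
d^3_{-2,2}(2.4283) = +0.469945 -0.677081 = -0.207136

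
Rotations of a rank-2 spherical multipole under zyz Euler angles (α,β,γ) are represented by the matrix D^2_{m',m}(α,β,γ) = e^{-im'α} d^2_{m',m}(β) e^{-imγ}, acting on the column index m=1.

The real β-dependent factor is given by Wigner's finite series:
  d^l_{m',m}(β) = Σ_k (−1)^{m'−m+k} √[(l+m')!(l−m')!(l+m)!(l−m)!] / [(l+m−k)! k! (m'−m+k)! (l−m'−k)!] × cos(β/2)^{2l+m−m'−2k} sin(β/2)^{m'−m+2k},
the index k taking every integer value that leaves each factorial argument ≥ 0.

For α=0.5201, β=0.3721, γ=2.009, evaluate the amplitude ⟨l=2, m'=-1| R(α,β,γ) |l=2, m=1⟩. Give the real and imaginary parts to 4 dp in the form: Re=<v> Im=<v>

Split into d^2_{-1,1}(β=0.3721) × two z-phases.
With c≡cos(β/2)=0.982743 and s≡sin(β/2)=0.184979, N=[1·6·6·1]^{1/2}=6.000000
The bounds max(0,m−m')=2 and min(l+m,l−m')=3 give 2 terms
  k=2: (−1)^0·6.0000/(2)·0.9827^2·0.1850^2 = +0.099139
  k=3: (−1)^1·6.0000/(6)·0.9827^0·0.1850^4 = -0.001171
d^2_{-1,1}(0.3721) = +0.099139 -0.001171 = +0.097968
Attach z-rotation phases: D = e^{-i(-1)(0.5201)}·(+0.097968)·e^{-i(1)(2.009)} = +0.008014-0.097640i

Re=0.0080 Im=-0.0976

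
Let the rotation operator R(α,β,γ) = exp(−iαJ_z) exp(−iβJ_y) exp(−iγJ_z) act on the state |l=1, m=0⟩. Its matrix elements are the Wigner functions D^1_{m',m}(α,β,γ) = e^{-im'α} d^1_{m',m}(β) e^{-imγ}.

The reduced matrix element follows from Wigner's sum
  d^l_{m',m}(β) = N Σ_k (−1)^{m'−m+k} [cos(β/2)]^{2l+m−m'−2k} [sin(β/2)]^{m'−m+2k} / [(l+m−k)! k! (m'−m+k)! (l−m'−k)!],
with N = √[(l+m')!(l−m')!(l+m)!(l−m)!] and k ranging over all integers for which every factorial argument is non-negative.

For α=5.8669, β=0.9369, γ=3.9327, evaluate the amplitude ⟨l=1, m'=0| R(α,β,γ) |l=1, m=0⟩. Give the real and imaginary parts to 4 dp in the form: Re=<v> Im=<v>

Re=0.5923 Im=0.0000

D^1_{0,0}(5.8669,0.9369,3.9327) = e^{-i·0·5.8669}·d^1_{0,0}(0.9369)·e^{-i·0·3.9327}. Compute d first:
c=cos(0.9369/2)=0.892269, s=sin(0.9369/2)=0.451504; N=√[1·1·1·1]=1.000000
k: max(0,(0)−(0))=0 … min(1+(0),1−(0))=1
  k=0: (−1)^0·1.0000/(1)·0.8923^2·0.4515^0 = +0.796144
  k=1: (−1)^1·1.0000/(1)·0.8923^0·0.4515^2 = -0.203856
d^1_{0,0}(0.9369) = +0.796144 -0.203856 = +0.592289
Phases: e^{-i·(0)·5.8669}=+1.000000+0.000000i, e^{-i·(0)·3.9327}=+1.000000+0.000000i ⇒ D=+0.592289+0.000000i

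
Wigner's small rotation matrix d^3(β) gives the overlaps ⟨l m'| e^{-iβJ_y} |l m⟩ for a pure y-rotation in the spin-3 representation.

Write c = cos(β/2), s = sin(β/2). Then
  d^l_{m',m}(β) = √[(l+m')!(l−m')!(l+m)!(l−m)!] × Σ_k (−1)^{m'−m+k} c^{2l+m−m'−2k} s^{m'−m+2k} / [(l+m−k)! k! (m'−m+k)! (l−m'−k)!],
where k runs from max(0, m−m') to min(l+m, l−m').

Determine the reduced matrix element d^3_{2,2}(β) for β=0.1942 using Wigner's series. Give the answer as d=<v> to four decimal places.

d=0.9260

d^3_{2,2}(β=0.1942) via Wigner's sum:
With c≡cos(β/2)=0.995289 and s≡sin(β/2)=0.096947, N=[120·1·120·1]^{1/2}=120.000000
The bounds max(0,m−m')=0 and min(l+m,l−m')=1 give 2 terms
  k=0: (−1)^0·120.0000/(120)·0.9953^6·0.0969^0 = +0.972068
  k=1: (−1)^1·120.0000/(24)·0.9953^4·0.0969^2 = -0.046115
d^3_{2,2}(0.1942) = +0.972068 -0.046115 = +0.925953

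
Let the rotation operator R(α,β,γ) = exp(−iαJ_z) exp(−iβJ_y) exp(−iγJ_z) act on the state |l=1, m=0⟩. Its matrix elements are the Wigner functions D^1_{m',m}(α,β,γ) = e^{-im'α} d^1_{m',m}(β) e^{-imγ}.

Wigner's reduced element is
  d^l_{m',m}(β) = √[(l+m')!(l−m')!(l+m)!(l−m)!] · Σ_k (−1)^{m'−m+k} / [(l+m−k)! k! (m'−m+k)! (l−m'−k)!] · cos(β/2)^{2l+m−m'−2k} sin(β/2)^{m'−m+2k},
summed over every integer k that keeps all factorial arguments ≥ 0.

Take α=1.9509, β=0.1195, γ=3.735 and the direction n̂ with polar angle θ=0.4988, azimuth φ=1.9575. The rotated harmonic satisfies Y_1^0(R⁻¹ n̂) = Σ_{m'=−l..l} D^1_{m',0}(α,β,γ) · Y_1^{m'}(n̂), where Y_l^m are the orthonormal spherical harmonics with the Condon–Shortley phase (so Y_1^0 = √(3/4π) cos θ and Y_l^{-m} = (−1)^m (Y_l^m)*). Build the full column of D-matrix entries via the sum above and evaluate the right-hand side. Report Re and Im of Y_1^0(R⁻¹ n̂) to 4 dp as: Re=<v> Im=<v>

Need the full column D^1_{m',0} for m'=−1..1 at α=1.9509, β=0.1195, γ=3.735.
cos(β/2)=0.998215, sin(β/2)=0.059714
d^1_{-1,0}: single k=1 term ⇒ +0.084298;  D = -0.031276+0.078282i
d^1_{0,0}: k∈[0..1] ⇒ +0.996434 -0.003566 = +0.992868;  D = +0.992868+0.000000i
d^1_{1,0}: single k=0 term ⇒ -0.084298;  D = +0.031276+0.078282i
Y_1^{m'}(θ=0.4988,φ=1.9575) and Σ D·Y over m':
  (-0.0313+0.0783i)·(-0.0623-0.1531i)  (+0.9929+0.0000i)·(+0.4291+0.0000i)  (+0.0313+0.0783i)·(+0.0623-0.1531i)
Y_1^0(R⁻¹ n̂) = +0.453874+0.000000i

Re=0.4539 Im=0.0000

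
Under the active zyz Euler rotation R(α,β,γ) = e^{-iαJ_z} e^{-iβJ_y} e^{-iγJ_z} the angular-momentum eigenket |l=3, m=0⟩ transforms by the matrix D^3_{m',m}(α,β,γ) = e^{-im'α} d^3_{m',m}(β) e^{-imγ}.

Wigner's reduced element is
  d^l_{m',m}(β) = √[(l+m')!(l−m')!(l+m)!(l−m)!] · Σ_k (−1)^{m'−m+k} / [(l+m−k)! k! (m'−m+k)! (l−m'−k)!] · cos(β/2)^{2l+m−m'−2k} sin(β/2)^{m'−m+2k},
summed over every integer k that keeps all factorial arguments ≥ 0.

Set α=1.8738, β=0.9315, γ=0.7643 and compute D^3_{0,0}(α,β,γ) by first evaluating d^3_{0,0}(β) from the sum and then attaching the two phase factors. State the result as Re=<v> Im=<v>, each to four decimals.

Re=-0.3640 Im=0.0000

First d^3_{0,0}(β=0.9315), then the phase factors e^{-i(0)α} and e^{-i(0)γ}:
With c≡cos(β/2)=0.893485 and s≡sin(β/2)=0.449093, N=[6·6·6·6]^{1/2}=36.000000
The bounds max(0,m−m')=0 and min(l+m,l−m')=3 give 4 terms
  k=0: (−1)^0·36.0000/(36)·0.8935^6·0.4491^0 = +0.508772
  k=1: (−1)^1·36.0000/(4)·0.8935^4·0.4491^2 = -1.156816
  k=2: (−1)^2·36.0000/(4)·0.8935^2·0.4491^4 = +0.292255
  k=3: (−1)^3·36.0000/(36)·0.8935^0·0.4491^6 = -0.008204
d^3_{0,0}(0.9315) = +0.508772 -1.156816 +0.292255 -0.008204 = -0.363992
D = (+1.000000+0.000000i)·(-0.363992)·(+1.000000+0.000000i) = -0.363992+0.000000i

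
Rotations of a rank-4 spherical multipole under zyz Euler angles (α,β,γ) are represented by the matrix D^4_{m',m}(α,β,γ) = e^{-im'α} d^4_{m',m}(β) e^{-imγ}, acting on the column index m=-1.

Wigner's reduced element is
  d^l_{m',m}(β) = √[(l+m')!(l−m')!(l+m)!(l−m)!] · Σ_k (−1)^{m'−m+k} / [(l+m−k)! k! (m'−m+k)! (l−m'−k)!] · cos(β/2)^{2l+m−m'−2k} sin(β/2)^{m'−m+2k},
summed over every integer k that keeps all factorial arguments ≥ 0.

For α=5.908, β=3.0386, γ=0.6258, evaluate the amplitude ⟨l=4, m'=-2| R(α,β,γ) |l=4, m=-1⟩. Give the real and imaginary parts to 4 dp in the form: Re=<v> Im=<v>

Re=0.0019 Im=-0.0002

First d^4_{-2,-1}(β=3.0386), then the phase factors e^{-i(-2)α} and e^{-i(-1)γ}:
With c≡cos(β/2)=0.051474 and s≡sin(β/2)=0.998674, N=[2·720·6·120]^{1/2}=1018.233765
k: max(0,(-1)−(-2))=1 … min(4+(-1),4−(-2))=3
  k=1: (−1)^0·1018.2338/(240)·0.0515^7·0.9987^1 = +0.000000
  k=2: (−1)^1·1018.2338/(48)·0.0515^5·0.9987^3 = -0.000008
  k=3: (−1)^2·1018.2338/(72)·0.0515^3·0.9987^5 = +0.001916
d^4_{-2,-1}(3.0386) = +0.000000 -0.000008 +0.001916 = +0.001908
Attach z-rotation phases: D = e^{-i(-2)(5.908)}·(+0.001908)·e^{-i(-1)(0.6258)} = +0.001894-0.000237i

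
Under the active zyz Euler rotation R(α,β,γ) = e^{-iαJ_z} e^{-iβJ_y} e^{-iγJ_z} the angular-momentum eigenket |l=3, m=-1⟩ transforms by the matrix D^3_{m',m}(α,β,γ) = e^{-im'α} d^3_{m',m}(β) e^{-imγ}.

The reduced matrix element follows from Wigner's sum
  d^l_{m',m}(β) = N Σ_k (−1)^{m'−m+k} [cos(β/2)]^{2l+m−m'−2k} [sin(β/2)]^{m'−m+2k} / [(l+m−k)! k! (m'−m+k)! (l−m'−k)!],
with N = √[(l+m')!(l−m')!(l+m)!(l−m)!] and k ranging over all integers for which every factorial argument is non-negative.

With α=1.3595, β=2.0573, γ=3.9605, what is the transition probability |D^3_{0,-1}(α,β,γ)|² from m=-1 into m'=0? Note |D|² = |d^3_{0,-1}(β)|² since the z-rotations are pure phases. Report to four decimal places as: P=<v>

P=0.0013

Split into d^3_{0,-1}(β=2.0573) × two z-phases.
c=cos(2.0573/2)=0.515976, s=sin(2.0573/2)=0.856603; N=√[6·6·2·24]=41.569219
k: max(0,(-1)−(0))=0 … min(3+(-1),3−(0))=2
  k=0: (−1)^1·41.5692/(12)·0.5160^5·0.8566^1 = -0.108522
  k=1: (−1)^2·41.5692/(4)·0.5160^3·0.8566^3 = +0.897302
  k=2: (−1)^3·41.5692/(12)·0.5160^1·0.8566^5 = -0.824363
d^3_{0,-1}(2.0573) = -0.108522 +0.897302 -0.824363 = -0.035582
|D^3_{0,-1}|² = |d^3_{0,-1}(β)|² = (-0.035582)² = 0.001266 (the z-rotation phases have unit modulus)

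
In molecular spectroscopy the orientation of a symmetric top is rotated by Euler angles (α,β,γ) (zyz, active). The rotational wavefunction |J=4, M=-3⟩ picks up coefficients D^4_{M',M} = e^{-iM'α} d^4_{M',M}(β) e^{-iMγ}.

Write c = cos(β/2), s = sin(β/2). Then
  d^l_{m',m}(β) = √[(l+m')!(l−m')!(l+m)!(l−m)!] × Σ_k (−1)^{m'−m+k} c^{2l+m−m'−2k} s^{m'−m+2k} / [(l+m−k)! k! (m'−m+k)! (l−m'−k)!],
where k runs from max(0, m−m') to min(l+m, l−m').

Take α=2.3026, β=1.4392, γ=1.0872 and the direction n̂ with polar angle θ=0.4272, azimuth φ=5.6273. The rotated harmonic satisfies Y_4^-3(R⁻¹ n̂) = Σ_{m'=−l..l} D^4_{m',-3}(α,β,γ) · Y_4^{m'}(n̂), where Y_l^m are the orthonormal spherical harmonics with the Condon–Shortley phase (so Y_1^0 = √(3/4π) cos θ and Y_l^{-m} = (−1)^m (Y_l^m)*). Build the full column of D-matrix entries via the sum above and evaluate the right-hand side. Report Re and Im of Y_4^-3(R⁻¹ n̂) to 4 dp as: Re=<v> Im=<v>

Re=-0.3116 Im=0.0364

Need the full column D^4_{m',-3} for m'=−4..4 at α=2.3026, β=1.4392, γ=1.0872.
cos(β/2)=0.752069, sin(β/2)=0.659084
d^4_{-4,-3}: single k=1 term ⇒ +0.253683;  D = +0.252554-0.023905i
d^4_{-3,-3}: k∈[0..1] ⇒ +0.102344 -0.550208 = -0.447864;  D = +0.329334+0.303515i
d^4_{-2,-3}: k∈[0..1] ⇒ -0.335591 +0.773209 = +0.437618;  D = -0.005609+0.437582i
d^4_{-1,-3}: k∈[0..1] ⇒ +0.623877 -0.798571 = -0.174694;  D = -0.131452+0.115057i
d^4_{0,-3}: k∈[0..1] ⇒ -0.815034 +0.625952 = -0.189082;  D = +0.187722+0.022637i
d^4_{1,-3}: k∈[0..1] ⇒ +0.798571 -0.367985 = +0.430586;  D = +0.247302+0.352485i
d^4_{2,-3}: k∈[0..1] ⇒ -0.593831 +0.152022 = -0.441808;  D = -0.099516+0.430455i
d^4_{3,-3}: k∈[0..1] ⇒ +0.324532 -0.035606 = +0.288926;  D = -0.252916+0.139685i
d^4_{4,-3}: single k=0 term ⇒ -0.114918;  D = -0.108553-0.037715i
Y_4^{m'}(θ=0.4272,φ=5.6273) and Σ D·Y over m':
  (+0.2526-0.0239i)·(-0.0113+0.0065i)  (+0.3293+0.3035i)·(-0.0313+0.0747i)  (-0.0056+0.4376i)·(+0.0706+0.2664i)  (-0.1315+0.1151i)·(+0.3956+0.3045i)  (+0.1877+0.0226i)·(+0.2290+0.0000i)  (+0.2473+0.3525i)·(-0.3956+0.3045i)  (-0.0995+0.4305i)·(+0.0706-0.2664i)  (-0.2529+0.1397i)·(+0.0313+0.0747i)  (-0.1086-0.0377i)·(-0.0113-0.0065i)
Y_4^-3(R⁻¹ n̂) = -0.311594+0.036408i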